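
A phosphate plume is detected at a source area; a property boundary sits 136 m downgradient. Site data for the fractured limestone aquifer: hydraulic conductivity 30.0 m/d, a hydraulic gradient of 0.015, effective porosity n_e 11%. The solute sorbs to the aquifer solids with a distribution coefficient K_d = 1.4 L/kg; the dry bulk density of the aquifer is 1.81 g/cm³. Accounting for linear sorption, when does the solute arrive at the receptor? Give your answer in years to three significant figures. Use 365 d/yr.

2.19 years

Darcy flux q = K·i = 30.0 × 0.015 = 0.4500 m/d
Average linear velocity = 0.4500 / 0.11 = 4.091 m/d
Retardation R = 1 + ρ_b·K_d/n = 1 + 1.81×1.4/0.11 = 24.04
Contaminant velocity v_c = v/R = 4.091/24.04 = 0.1702 m/d
t = L/v_c = 136/0.1702 = 799.1 d
   = 799.1/365 = 2.19 yr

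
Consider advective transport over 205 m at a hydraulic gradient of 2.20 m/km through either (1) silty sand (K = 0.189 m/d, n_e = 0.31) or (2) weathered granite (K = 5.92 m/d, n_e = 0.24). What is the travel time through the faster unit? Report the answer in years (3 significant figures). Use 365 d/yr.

Unit 1 (silty sand): v = 0.189×0.0022/0.31 = 0.001341 m/d, t = 205/0.001341 = 152800 d
Unit 2 (weathered granite): v = 5.92×0.0022/0.24 = 0.05427 m/d, t = 205/0.05427 = 3778 d
Faster: 3778 d / 365 = 10.3 yr

10.3 years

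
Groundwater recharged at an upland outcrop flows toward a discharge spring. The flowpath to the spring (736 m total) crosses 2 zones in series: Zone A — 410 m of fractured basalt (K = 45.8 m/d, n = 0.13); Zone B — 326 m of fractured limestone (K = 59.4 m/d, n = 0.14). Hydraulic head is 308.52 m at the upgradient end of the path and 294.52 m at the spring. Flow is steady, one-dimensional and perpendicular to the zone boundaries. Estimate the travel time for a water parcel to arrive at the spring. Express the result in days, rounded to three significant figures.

102 days

Total head drop ΔH = 308.52 − 294.52 = 14.00 m
Continuity: the same q passes through each zone, so ΔH = q·Σ(L_j/K_j) — the zones act as resistances in series.
Σ(L/K) = 410/45.8 + 326/59.4 = 8.952 + 5.488 = 14.44 d
q = ΔH / Σ(L/K) = 14.00 / 14.44 = 0.9695 m/d (same in every zone)
Zone A: v = q/n = 0.9695/0.13 = 7.458 m/d → t_A = 410/7.458 = 54.98 d
Zone B: v = q/n = 0.9695/0.14 = 6.925 m/d → t_B = 326/6.925 = 47.07 d
Total t = 54.98 + 47.07 = 102.1 d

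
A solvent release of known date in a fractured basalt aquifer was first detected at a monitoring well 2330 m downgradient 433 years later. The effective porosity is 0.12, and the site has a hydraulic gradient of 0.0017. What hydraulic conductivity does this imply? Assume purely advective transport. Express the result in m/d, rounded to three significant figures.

t = 433 years = 158000 d
v = L / t = 2330 / 158000 = 0.01474 m/d
K = v · n / i = 0.01474 × 0.12 / 0.0017 = 1.04 m/d

1.04 m/d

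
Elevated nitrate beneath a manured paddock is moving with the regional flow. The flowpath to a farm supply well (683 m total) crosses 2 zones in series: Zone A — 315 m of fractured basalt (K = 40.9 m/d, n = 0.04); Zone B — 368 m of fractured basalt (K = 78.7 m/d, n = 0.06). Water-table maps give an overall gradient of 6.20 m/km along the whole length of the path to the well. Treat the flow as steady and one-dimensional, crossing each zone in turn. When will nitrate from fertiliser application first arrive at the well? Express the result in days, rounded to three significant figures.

101 days

Steady 1-D flow in series ⇒ the Darcy flux q is identical in every zone and the zone head losses add (resistances L/K in series).
Σ(L/K) = 315/40.9 + 368/78.7 = 7.702 + 4.676 = 12.38 d
K_eq = L_total / Σ(L/K) = 683 / 12.38 = 55.18 m/d
q = K_eq · i = 55.18 × 0.0062 = 0.3421 m/d (same in every zone)
Zone A: v = q/n = 0.3421/0.04 = 8.553 m/d → t_A = 315/8.553 = 36.83 d
Zone B: v = q/n = 0.3421/0.06 = 5.702 m/d → t_B = 368/5.702 = 64.54 d
Total t = 36.83 + 64.54 = 101.4 d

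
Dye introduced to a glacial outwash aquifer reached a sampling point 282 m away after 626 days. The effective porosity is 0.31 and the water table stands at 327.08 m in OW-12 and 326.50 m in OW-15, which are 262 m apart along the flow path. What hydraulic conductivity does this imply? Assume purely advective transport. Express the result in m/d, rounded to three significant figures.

Hydraulic gradient i = (327.08 − 326.50) / 262 = 0.58 / 262 = 0.002214
v = L / t = 282 / 626 = 0.4505 m/d
K = v · n / i = 0.4505 × 0.31 / 0.002214 = 63.1 m/d

63.1 m/d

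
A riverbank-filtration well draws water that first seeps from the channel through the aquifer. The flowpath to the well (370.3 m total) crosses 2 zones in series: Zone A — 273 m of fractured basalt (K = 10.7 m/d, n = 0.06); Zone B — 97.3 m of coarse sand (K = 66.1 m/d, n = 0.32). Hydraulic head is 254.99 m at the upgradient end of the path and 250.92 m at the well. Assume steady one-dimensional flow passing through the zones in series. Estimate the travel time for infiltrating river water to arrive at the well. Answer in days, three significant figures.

Total head drop ΔH = 254.99 − 250.92 = 4.07 m
Continuity: the same q passes through each zone, so ΔH = q·Σ(L_j/K_j) — the zones act as resistances in series.
Σ(L/K) = 273/10.7 + 97.3/66.1 = 25.51 + 1.472 = 26.99 d
q = ΔH / Σ(L/K) = 4.07 / 26.99 = 0.1508 m/d (same in every zone)
Zone A: v = q/n = 0.1508/0.06 = 2.514 m/d → t_A = 273/2.514 = 108.6 d
Zone B: v = q/n = 0.1508/0.32 = 0.4713 m/d → t_B = 97.3/0.4713 = 206.4 d
Total t = 108.6 + 206.4 = 315.1 d

315 days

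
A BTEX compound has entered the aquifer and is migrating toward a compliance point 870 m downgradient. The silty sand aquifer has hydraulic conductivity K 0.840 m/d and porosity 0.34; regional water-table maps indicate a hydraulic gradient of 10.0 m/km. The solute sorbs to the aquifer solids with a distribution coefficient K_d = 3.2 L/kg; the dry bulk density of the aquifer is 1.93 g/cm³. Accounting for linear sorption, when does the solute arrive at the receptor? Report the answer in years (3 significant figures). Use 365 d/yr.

q = Ki = 0.840 × 0.010 = 0.008400 m/d
Average linear velocity = 0.008400 / 0.34 = 0.02471 m/d
Retardation R = 1 + ρ_b·K_d/n = 1 + 1.93×3.2/0.34 = 19.16
Contaminant velocity v_c = v/R = 0.02471/19.16 = 0.001289 m/d
t = L/v_c = 870/0.001289 = 674900 d
   = 674900/365 = 1850 yr

1850 years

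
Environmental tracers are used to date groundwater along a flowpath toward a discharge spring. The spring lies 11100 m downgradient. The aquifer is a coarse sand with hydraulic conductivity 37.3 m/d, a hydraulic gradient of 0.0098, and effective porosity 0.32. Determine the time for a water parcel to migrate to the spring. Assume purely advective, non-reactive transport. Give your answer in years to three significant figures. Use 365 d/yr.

26.6 years

q = Ki = 37.3 × 0.0098 = 0.3655 m/d
v = Ki/n = 37.3·0.0098/0.32 = 1.142 m/d
t = L / v = 11100 / 1.142 = 9717 d
   = 9717 / 365 = 26.6 yr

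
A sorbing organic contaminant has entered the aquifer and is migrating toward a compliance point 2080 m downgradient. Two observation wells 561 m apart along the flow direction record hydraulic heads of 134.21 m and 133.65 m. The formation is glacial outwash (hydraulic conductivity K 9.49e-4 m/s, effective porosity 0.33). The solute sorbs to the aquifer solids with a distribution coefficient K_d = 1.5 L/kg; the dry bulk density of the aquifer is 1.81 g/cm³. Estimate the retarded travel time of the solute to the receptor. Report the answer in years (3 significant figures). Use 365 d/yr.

Hydraulic gradient i = (134.21 − 133.65) / 561 = 0.56 / 561 = 9.982e-4
K = 9.49e-4 m/s × 86400 s/d = 81.99 m/d
Specific discharge q = 81.99 × 9.982e-4 = 0.08185 m/d
v = Ki/n = 81.99·9.982e-4/0.33 = 0.2480 m/d
Retardation R = 1 + ρ_b·K_d/n = 1 + 1.81×1.5/0.33 = 9.227
Contaminant velocity v_c = v/R = 0.2480/9.227 = 0.02688 m/d
t = L/v_c = 2080/0.02688 = 77380 d
   = 77380/365 = 212 yr

212 years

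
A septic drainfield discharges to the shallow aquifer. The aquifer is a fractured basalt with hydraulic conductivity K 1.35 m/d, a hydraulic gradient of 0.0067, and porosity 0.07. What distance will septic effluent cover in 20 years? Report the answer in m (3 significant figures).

943 m

q = Ki = 1.35 × 0.0067 = 0.009045 m/d
v_s = q/n_e = 0.009045/0.07 = 0.1292 m/d
T = 20 yr × 365 = 7300 d
L = v × T = 0.1292 × 7300 = 943.3 m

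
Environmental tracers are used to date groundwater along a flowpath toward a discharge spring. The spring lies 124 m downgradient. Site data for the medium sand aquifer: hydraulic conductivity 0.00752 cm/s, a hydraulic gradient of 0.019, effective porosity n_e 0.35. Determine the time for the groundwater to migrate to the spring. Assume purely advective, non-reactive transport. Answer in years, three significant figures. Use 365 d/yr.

K = 0.00752 cm/s × 864 = 6.497 m/d
q = Ki = 6.497 × 0.019 = 0.1234 m/d
Seepage velocity v = q / n = 0.1234 / 0.35 = 0.3527 m/d
t = L / v = 124 / 0.3527 = 351.6 d
   = 351.6 / 365 = 0.963 yr

0.963 years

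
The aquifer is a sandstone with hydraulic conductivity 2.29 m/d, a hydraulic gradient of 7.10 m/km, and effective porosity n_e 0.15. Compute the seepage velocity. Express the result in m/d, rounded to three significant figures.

q = Ki = 2.29 × 0.0071 = 0.01626 m/d
v = Ki/n = 2.29·0.0071/0.15 = 0.1084 m/d

0.108 m/d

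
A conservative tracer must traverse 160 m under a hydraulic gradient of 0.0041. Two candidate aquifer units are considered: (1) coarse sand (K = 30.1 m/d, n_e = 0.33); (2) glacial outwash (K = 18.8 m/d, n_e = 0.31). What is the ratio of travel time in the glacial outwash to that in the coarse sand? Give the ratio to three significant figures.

1.50

Unit 1 (coarse sand): v = 30.1×0.0041/0.33 = 0.3740 m/d, t = 160/0.3740 = 427.8 d
Unit 2 (glacial outwash): v = 18.8×0.0041/0.31 = 0.2486 m/d, t = 160/0.2486 = 643.5 d
t(glacial outwash) / t(coarse sand) = 643.5/427.8 = 1.50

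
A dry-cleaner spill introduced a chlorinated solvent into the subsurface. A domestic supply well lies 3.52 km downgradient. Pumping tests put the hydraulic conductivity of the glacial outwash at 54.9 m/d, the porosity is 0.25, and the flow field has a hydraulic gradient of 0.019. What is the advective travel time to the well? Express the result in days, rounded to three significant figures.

Darcy flux q = K·i = 54.9 × 0.019 = 1.043 m/d
Average linear velocity = 1.043 / 0.25 = 4.172 m/d
L = 3.52 km = 3520 m
t = L / v = 3520 / 4.172 = 843.6 d

844 days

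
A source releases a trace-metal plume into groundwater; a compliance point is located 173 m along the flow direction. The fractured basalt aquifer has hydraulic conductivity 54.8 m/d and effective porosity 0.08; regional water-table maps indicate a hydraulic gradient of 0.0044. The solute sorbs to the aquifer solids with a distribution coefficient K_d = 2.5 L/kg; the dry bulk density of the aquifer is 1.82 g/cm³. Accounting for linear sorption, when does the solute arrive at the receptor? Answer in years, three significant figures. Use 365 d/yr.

9.10 years

Darcy flux q = K·i = 54.8 × 0.0044 = 0.2411 m/d
v_s = q/n_e = 0.2411/0.08 = 3.014 m/d
Retardation R = 1 + ρ_b·K_d/n = 1 + 1.82×2.5/0.08 = 57.88
Contaminant velocity v_c = v/R = 3.014/57.88 = 0.05208 m/d
t = L/v_c = 173/0.05208 = 3322 d
   = 3322/365 = 9.10 yr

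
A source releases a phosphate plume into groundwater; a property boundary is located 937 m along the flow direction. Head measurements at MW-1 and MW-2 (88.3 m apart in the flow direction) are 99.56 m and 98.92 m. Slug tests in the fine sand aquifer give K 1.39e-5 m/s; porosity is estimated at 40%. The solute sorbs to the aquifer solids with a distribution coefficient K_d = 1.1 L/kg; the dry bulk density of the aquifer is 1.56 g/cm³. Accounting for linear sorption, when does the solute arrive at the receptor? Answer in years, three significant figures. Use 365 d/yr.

624 years

Hydraulic gradient i = (99.56 − 98.92) / 88.3 = 0.64 / 88.3 = 0.007248
K = 1.39e-5 m/s × 86400 s/d = 1.201 m/d
Darcy flux q = K·i = 1.201 × 0.007248 = 0.008705 m/d
Average linear velocity = 0.008705 / 0.40 = 0.02176 m/d
Retardation R = 1 + ρ_b·K_d/n = 1 + 1.56×1.1/0.40 = 5.290
Contaminant velocity v_c = v/R = 0.02176/5.290 = 0.004114 m/d
t = L/v_c = 937/0.004114 = 227800 d
   = 227800/365 = 624 yr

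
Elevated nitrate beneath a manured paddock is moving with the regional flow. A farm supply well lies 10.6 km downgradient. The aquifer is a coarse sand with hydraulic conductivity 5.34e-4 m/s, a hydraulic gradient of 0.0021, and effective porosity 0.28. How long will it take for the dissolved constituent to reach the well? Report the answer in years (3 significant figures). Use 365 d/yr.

83.9 years

K = 5.34e-4 m/s × 86400 s/d = 46.14 m/d
Darcy flux q = K·i = 46.14 × 0.0021 = 0.09689 m/d
Average linear velocity = 0.09689 / 0.28 = 0.3460 m/d
L = 10.6 km = 10600 m
t = L / v = 10600 / 0.3460 = 30630 d
   = 30630 / 365 = 83.9 yr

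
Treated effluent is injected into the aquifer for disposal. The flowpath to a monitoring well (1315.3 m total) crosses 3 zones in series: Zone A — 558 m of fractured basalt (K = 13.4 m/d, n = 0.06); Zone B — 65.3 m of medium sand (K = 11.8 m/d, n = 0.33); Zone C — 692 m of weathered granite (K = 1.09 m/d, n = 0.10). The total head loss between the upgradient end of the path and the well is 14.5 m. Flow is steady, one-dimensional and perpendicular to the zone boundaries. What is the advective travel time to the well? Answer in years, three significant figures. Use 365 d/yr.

16.0 years

Continuity: the same q passes through each zone, so ΔH = q·Σ(L_j/K_j) — the zones act as resistances in series.
Σ(L/K) = 558/13.4 + 65.3/11.8 + 692/1.09 = 41.64 + 5.534 + 634.9 = 682.0 d
q = ΔH / Σ(L/K) = 14.5 / 682.0 = 0.02126 m/d (same in every zone)
Zone A: v = q/n = 0.02126/0.06 = 0.3543 m/d → t_A = 558/0.3543 = 1575 d
Zone B: v = q/n = 0.02126/0.33 = 0.06442 m/d → t_B = 65.3/0.06442 = 1014 d
Zone C: v = q/n = 0.02126/0.10 = 0.2126 m/d → t_C = 692/0.2126 = 3255 d
Total t = 1575 + 1014 + 3255 = 5843 d
   = 5843 / 365 = 16.0 yr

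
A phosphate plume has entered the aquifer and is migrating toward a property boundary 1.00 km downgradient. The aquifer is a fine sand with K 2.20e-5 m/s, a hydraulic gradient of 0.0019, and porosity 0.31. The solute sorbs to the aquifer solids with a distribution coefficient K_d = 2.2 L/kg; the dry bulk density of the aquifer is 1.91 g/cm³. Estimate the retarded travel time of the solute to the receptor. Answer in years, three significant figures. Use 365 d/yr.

3420 years

K = 2.20e-5 m/s × 86400 s/d = 1.901 m/d
Specific discharge q = 1.901 × 0.0019 = 0.003612 m/d
Average linear velocity = 0.003612 / 0.31 = 0.01165 m/d
Retardation R = 1 + ρ_b·K_d/n = 1 + 1.91×2.2/0.31 = 14.55
Contaminant velocity v_c = v/R = 0.01165/14.55 = 8.004e-4 m/d
L = 1.00 km = 1000 m
t = L/v_c = 1000/8.004e-4 = 1.249e6 d
   = 1.249e6/365 = 3420 yr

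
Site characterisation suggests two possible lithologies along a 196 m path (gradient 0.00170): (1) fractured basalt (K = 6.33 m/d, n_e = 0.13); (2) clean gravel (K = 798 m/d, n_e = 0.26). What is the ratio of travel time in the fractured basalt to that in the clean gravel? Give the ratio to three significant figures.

Unit 1 (fractured basalt): v = 6.33×0.0017/0.13 = 0.08278 m/d, t = 196/0.08278 = 2368 d
Unit 2 (clean gravel): v = 798×0.0017/0.26 = 5.218 m/d, t = 196/5.218 = 37.56 d
t(fractured basalt) / t(clean gravel) = 2368/37.56 = 63.0

63.0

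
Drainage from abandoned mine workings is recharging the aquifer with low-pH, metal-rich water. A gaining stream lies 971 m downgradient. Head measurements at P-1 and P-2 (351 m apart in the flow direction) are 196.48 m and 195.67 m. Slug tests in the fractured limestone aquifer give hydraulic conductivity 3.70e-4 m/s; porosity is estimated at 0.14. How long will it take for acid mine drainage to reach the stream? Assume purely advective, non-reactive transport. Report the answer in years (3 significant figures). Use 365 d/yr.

Hydraulic gradient i = (196.48 − 195.67) / 351 = 0.81 / 351 = 0.002308
K = 3.70e-4 m/s × 86400 s/d = 31.97 m/d
Specific discharge q = 31.97 × 0.002308 = 0.07377 m/d
v_s = q/n_e = 0.07377/0.14 = 0.5269 m/d
t = L / v = 971 / 0.5269 = 1843 d
   = 1843 / 365 = 5.05 yr

5.05 years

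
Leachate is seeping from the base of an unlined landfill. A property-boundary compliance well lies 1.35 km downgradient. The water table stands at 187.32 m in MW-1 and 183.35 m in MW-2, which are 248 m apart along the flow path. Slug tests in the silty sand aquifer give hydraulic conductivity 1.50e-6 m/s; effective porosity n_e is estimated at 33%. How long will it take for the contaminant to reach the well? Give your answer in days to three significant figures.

215000 days

Hydraulic gradient i = (187.32 − 183.35) / 248 = 3.97 / 248 = 0.01601
K = 1.50e-6 m/s × 86400 s/d = 0.1296 m/d
q = Ki = 0.1296 × 0.01601 = 0.002075 m/d
Seepage velocity v = q / n = 0.002075 / 0.33 = 0.006287 m/d
L = 1.35 km = 1350 m
t = L / v = 1350 / 0.006287 = 214700 d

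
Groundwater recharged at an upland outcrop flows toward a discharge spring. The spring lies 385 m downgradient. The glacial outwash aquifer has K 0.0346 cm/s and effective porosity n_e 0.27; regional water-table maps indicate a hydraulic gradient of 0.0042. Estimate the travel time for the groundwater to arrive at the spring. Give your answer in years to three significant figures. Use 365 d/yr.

K = 0.0346 cm/s × 864 = 29.89 m/d
q = Ki = 29.89 × 0.0042 = 0.1256 m/d
Seepage velocity v = q / n = 0.1256 / 0.27 = 0.4650 m/d
t = L / v = 385 / 0.4650 = 827.9 d
   = 827.9 / 365 = 2.27 yr

2.27 years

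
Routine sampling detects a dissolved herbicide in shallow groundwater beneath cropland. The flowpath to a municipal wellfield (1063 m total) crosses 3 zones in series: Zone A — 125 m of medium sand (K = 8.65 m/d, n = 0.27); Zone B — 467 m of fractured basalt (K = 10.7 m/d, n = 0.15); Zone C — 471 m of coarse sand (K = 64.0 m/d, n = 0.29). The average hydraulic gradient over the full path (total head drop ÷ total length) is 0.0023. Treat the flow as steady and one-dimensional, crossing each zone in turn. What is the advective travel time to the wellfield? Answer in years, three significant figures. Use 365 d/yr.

Steady 1-D flow in series ⇒ the Darcy flux q is identical in every zone and the zone head losses add (resistances L/K in series).
Σ(L/K) = 125/8.65 + 467/10.7 + 471/64.0 = 14.45 + 43.64 + 7.359 = 65.46 d
K_eq = L_total / Σ(L/K) = 1063 / 65.46 = 16.24 m/d
q = K_eq · i = 16.24 × 0.0023 = 0.03735 m/d (same in every zone)
Zone A: v = q/n = 0.03735/0.27 = 0.1383 m/d → t_A = 125/0.1383 = 903.6 d
Zone B: v = q/n = 0.03735/0.15 = 0.2490 m/d → t_B = 467/0.2490 = 1875 d
Zone C: v = q/n = 0.03735/0.29 = 0.1288 m/d → t_C = 471/0.1288 = 3657 d
Total t = 903.6 + 1875 + 3657 = 6436 d
   = 6436 / 365 = 17.6 yr

17.6 years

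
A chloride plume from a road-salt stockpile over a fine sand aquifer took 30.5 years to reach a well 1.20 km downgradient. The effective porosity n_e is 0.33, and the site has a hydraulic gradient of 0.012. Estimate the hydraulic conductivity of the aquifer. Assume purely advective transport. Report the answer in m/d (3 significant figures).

2.96 m/d

t = 30.5 years = 11130 d
L = 1.20 km = 1200 m
v = L / t = 1200 / 11130 = 0.1078 m/d
K = v · n / i = 0.1078 × 0.33 / 0.012 = 2.96 m/d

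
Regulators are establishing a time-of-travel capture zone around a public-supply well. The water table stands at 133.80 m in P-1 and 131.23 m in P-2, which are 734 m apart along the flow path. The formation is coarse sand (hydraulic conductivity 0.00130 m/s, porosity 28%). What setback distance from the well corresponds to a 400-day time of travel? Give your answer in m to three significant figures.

Hydraulic gradient i = (133.80 − 131.23) / 734 = 2.57 / 734 = 0.003501
K = 0.00130 m/s × 86400 s/d = 112.3 m/d
Darcy flux q = K·i = 112.3 × 0.003501 = 0.3933 m/d
v_s = q/n_e = 0.3933/0.28 = 1.405 m/d
L = v × T = 1.405 × 400 = 561.8 m

562 m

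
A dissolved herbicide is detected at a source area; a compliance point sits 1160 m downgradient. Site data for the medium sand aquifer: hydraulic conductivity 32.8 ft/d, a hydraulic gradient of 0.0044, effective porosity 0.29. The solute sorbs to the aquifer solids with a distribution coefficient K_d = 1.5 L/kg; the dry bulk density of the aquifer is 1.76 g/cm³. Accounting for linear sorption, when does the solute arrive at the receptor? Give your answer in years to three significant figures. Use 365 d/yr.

K = 32.8 ft/d × 0.3048 = 9.997 m/d
Darcy flux q = K·i = 9.997 × 0.0044 = 0.04399 m/d
Average linear velocity = 0.04399 / 0.29 = 0.1517 m/d
Retardation R = 1 + ρ_b·K_d/n = 1 + 1.76×1.5/0.29 = 10.10
Contaminant velocity v_c = v/R = 0.1517/10.10 = 0.01501 m/d
t = L/v_c = 1160/0.01501 = 77270 d
   = 77270/365 = 212 yr

212 years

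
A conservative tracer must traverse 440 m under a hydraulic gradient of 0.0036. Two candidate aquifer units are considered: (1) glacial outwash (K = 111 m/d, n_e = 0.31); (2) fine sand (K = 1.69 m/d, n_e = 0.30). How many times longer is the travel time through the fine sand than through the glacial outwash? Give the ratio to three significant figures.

63.6

Unit 1 (glacial outwash): v = 111×0.0036/0.31 = 1.289 m/d, t = 440/1.289 = 341.3 d
Unit 2 (fine sand): v = 1.69×0.0036/0.30 = 0.02028 m/d, t = 440/0.02028 = 21700 d
t(fine sand) / t(glacial outwash) = 21700/341.3 = 63.6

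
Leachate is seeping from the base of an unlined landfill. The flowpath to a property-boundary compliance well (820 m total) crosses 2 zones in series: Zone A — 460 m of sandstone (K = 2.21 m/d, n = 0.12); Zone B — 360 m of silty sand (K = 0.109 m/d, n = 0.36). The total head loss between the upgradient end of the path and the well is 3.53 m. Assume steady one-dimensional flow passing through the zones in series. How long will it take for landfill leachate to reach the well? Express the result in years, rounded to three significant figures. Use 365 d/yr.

504 years

Steady 1-D flow in series ⇒ the Darcy flux q is identical in every zone and the zone head losses add (resistances L/K in series).
Σ(L/K) = 460/2.21 + 360/0.109 = 208.1 + 3303 = 3511 d
q = ΔH / Σ(L/K) = 3.53 / 3511 = 0.001005 m/d (same in every zone)
Zone A: v = q/n = 0.001005/0.12 = 0.008379 m/d → t_A = 460/0.008379 = 54900 d
Zone B: v = q/n = 0.001005/0.36 = 0.002793 m/d → t_B = 360/0.002793 = 128900 d
Total t = 54900 + 128900 = 183800 d
   = 183800 / 365 = 504 yr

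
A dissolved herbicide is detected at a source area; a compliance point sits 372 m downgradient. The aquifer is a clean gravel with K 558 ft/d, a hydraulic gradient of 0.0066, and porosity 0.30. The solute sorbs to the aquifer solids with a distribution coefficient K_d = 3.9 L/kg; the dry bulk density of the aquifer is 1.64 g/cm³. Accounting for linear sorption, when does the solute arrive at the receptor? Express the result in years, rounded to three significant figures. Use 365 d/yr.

6.08 years

K = 558 ft/d × 0.3048 = 170.1 m/d
Darcy flux q = K·i = 170.1 × 0.0066 = 1.123 m/d
Average linear velocity = 1.123 / 0.30 = 3.742 m/d
Retardation R = 1 + ρ_b·K_d/n = 1 + 1.64×3.9/0.30 = 22.32
Contaminant velocity v_c = v/R = 3.742/22.32 = 0.1676 m/d
t = L/v_c = 372/0.1676 = 2219 d
   = 2219/365 = 6.08 yr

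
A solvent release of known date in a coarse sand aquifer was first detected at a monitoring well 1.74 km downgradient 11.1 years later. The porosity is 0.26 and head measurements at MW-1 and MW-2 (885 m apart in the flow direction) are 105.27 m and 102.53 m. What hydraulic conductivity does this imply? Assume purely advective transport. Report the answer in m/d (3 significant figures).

Hydraulic gradient i = (105.27 − 102.53) / 885 = 2.74 / 885 = 0.003096
t = 11.1 years = 4052 d
L = 1.74 km = 1740 m
v = L / t = 1740 / 4052 = 0.4295 m/d
K = v · n / i = 0.4295 × 0.26 / 0.003096 = 36.1 m/d

36.1 m/d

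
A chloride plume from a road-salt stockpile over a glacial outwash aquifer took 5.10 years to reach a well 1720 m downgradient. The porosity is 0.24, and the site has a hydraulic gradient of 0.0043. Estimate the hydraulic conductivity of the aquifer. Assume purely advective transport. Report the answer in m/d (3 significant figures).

t = 5.10 years = 1861 d
v = L / t = 1720 / 1861 = 0.9240 m/d
K = v · n / i = 0.9240 × 0.24 / 0.0043 = 51.6 m/d

51.6 m/d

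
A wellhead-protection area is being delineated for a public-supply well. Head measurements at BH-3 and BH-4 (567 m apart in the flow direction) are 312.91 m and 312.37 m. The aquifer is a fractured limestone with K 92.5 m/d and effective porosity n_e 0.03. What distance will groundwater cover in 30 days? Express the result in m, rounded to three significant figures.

Hydraulic gradient i = (312.91 − 312.37) / 567 = 0.54 / 567 = 9.524e-4
q = Ki = 92.5 × 9.524e-4 = 0.08810 m/d
Seepage velocity v = q / n = 0.08810 / 0.03 = 2.937 m/d
L = v × T = 2.937 × 30 = 88.10 m

88.1 m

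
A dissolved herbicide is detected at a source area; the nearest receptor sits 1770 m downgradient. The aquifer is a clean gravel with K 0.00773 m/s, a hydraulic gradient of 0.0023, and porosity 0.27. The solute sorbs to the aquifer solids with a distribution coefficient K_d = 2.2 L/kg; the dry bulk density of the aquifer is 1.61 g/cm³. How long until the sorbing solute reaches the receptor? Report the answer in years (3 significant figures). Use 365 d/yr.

12.0 years

K = 0.00773 m/s × 86400 s/d = 667.9 m/d
Specific discharge q = 667.9 × 0.0023 = 1.536 m/d
v = Ki/n = 667.9·0.0023/0.27 = 5.689 m/d
Retardation R = 1 + ρ_b·K_d/n = 1 + 1.61×2.2/0.27 = 14.12
Contaminant velocity v_c = v/R = 5.689/14.12 = 0.4030 m/d
t = L/v_c = 1770/0.4030 = 4392 d
   = 4392/365 = 12.0 yr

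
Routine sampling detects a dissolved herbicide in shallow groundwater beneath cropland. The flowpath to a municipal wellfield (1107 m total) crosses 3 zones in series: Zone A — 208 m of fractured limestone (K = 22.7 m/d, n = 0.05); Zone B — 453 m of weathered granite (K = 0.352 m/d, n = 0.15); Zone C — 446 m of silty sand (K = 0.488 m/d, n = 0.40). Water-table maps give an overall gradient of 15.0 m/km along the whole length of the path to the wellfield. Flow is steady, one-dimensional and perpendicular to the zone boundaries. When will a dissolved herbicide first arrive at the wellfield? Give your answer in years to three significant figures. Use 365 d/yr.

93.6 years

Continuity: the same q passes through each zone, so ΔH = q·Σ(L_j/K_j) — the zones act as resistances in series.
Σ(L/K) = 208/22.7 + 453/0.352 + 446/0.488 = 9.163 + 1287 + 913.9 = 2210 d
K_eq = L_total / Σ(L/K) = 1107 / 2210 = 0.5009 m/d
q = K_eq · i = 0.5009 × 0.015 = 0.007513 m/d (same in every zone)
Zone A: v = q/n = 0.007513/0.05 = 0.1503 m/d → t_A = 208/0.1503 = 1384 d
Zone B: v = q/n = 0.007513/0.15 = 0.05009 m/d → t_B = 453/0.05009 = 9044 d
Zone C: v = q/n = 0.007513/0.40 = 0.01878 m/d → t_C = 446/0.01878 = 23740 d
Total t = 1384 + 9044 + 23740 = 34170 d
   = 34170 / 365 = 93.6 yr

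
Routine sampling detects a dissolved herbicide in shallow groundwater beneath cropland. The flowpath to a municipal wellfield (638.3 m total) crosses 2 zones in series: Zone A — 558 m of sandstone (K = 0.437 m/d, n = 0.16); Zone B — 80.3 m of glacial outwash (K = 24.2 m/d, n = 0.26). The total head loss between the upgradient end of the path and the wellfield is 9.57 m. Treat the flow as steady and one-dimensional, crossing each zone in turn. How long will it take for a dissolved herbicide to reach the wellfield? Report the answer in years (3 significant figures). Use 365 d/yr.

Continuity: the same q passes through each zone, so ΔH = q·Σ(L_j/K_j) — the zones act as resistances in series.
Σ(L/K) = 558/0.437 + 80.3/24.2 = 1277 + 3.318 = 1280 d
q = ΔH / Σ(L/K) = 9.57 / 1280 = 0.007475 m/d (same in every zone)
Zone A: v = q/n = 0.007475/0.16 = 0.04672 m/d → t_A = 558/0.04672 = 11940 d
Zone B: v = q/n = 0.007475/0.26 = 0.02875 m/d → t_B = 80.3/0.02875 = 2793 d
Total t = 11940 + 2793 = 14740 d
   = 14740 / 365 = 40.4 yr

40.4 years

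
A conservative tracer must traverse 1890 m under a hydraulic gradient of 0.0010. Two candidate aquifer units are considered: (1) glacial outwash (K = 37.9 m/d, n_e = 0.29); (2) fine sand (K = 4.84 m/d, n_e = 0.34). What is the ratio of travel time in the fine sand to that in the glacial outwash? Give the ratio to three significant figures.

9.18

Unit 1 (glacial outwash): v = 37.9×0.0010/0.29 = 0.1307 m/d, t = 1890/0.1307 = 14460 d
Unit 2 (fine sand): v = 4.84×0.0010/0.34 = 0.01424 m/d, t = 1890/0.01424 = 132800 d
t(fine sand) / t(glacial outwash) = 132800/14460 = 9.18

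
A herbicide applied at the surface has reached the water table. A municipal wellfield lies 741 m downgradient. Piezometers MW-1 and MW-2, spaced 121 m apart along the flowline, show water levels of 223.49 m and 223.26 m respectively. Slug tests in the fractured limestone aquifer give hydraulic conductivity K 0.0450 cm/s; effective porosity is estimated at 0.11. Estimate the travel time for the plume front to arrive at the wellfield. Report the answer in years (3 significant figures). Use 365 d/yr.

Hydraulic gradient i = (223.49 − 223.26) / 121 = 0.23 / 121 = 0.001901
K = 0.0450 cm/s × 864 = 38.88 m/d
Darcy flux q = K·i = 38.88 × 0.001901 = 0.07390 m/d
Average linear velocity = 0.07390 / 0.11 = 0.6719 m/d
t = L / v = 741 / 0.6719 = 1103 d
   = 1103 / 365 = 3.02 yr

3.02 years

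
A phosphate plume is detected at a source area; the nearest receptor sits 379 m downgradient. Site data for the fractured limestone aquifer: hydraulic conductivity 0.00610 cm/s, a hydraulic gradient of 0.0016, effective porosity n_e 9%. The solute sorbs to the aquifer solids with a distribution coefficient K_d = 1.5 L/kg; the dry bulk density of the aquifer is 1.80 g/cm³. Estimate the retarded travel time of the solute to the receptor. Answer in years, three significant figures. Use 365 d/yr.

K = 0.00610 cm/s × 864 = 5.270 m/d
Specific discharge q = 5.270 × 0.0016 = 0.008433 m/d
Average linear velocity = 0.008433 / 0.09 = 0.09370 m/d
Retardation R = 1 + ρ_b·K_d/n = 1 + 1.80×1.5/0.09 = 31.00
Contaminant velocity v_c = v/R = 0.09370/31.00 = 0.003022 m/d
t = L/v_c = 379/0.003022 = 125400 d
   = 125400/365 = 344 yr

344 years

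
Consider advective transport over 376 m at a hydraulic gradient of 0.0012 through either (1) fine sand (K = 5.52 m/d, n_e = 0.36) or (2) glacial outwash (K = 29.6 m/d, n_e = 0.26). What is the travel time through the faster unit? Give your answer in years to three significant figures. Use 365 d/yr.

7.54 years

Unit 1 (fine sand): v = 5.52×0.0012/0.36 = 0.01840 m/d, t = 376/0.01840 = 20430 d
Unit 2 (glacial outwash): v = 29.6×0.0012/0.26 = 0.1366 m/d, t = 376/0.1366 = 2752 d
Faster: 2752 d / 365 = 7.54 yr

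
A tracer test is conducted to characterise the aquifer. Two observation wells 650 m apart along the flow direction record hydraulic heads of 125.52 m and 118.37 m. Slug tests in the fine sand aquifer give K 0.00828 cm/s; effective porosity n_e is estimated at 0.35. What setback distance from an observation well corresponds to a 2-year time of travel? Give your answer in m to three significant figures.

Hydraulic gradient i = (125.52 − 118.37) / 650 = 7.15 / 650 = 0.01100
K = 0.00828 cm/s × 864 = 7.154 m/d
Darcy flux q = K·i = 7.154 × 0.01100 = 0.07869 m/d
v = Ki/n = 7.154·0.01100/0.35 = 0.2248 m/d
T = 2 yr × 365 = 730 d
L = v × T = 0.2248 × 730 = 164.1 m

164 m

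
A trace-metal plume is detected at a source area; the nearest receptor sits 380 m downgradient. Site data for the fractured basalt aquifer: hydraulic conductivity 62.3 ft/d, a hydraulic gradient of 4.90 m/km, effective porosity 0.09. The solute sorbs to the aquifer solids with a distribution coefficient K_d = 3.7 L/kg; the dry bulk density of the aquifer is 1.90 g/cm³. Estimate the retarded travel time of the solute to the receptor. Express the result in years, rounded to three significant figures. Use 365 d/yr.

79.7 years

K = 62.3 ft/d × 0.3048 = 18.99 m/d
Darcy flux q = K·i = 18.99 × 0.0049 = 0.09305 m/d
v = Ki/n = 18.99·0.0049/0.09 = 1.034 m/d
Retardation R = 1 + ρ_b·K_d/n = 1 + 1.90×3.7/0.09 = 79.11
Contaminant velocity v_c = v/R = 1.034/79.11 = 0.01307 m/d
t = L/v_c = 380/0.01307 = 29080 d
   = 29080/365 = 79.7 yr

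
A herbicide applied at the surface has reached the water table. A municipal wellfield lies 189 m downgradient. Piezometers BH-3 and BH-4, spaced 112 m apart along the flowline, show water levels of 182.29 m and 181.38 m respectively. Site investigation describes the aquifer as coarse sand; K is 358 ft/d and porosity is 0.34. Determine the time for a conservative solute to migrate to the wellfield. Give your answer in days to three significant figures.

72.5 days

Hydraulic gradient i = (182.29 − 181.38) / 112 = 0.91 / 112 = 0.008125
K = 358 ft/d × 0.3048 = 109.1 m/d
Specific discharge q = 109.1 × 0.008125 = 0.8866 m/d
v_s = q/n_e = 0.8866/0.34 = 2.608 m/d
t = L / v = 189 / 2.608 = 72.48 d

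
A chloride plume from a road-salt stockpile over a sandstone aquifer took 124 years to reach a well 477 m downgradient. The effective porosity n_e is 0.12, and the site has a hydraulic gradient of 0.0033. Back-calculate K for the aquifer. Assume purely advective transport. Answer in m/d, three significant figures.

0.383 m/d

t = 124 years = 45260 d
v = L / t = 477 / 45260 = 0.01054 m/d
K = v · n / i = 0.01054 × 0.12 / 0.0033 = 0.383 m/d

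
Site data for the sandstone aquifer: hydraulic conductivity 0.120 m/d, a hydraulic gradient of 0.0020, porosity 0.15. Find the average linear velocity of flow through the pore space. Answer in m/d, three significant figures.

Specific discharge q = 0.120 × 0.0020 = 2.400e-4 m/d
Seepage velocity v = q / n = 2.400e-4 / 0.15 = 0.001600 m/d

0.00160 m/d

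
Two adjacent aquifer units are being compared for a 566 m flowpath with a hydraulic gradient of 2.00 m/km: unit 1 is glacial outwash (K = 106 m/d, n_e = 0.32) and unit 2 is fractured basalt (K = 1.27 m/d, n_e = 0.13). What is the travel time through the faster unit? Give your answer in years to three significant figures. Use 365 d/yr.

2.34 years

Unit 1 (glacial outwash): v = 106×0.0020/0.32 = 0.6625 m/d, t = 566/0.6625 = 854.3 d
Unit 2 (fractured basalt): v = 1.27×0.0020/0.13 = 0.01954 m/d, t = 566/0.01954 = 28970 d
Faster: 854.3 d / 365 = 2.34 yr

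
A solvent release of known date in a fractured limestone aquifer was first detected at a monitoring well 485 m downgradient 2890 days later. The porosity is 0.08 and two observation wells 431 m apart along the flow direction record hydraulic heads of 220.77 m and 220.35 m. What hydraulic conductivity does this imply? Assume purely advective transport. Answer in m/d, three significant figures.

Hydraulic gradient i = (220.77 − 220.35) / 431 = 0.42 / 431 = 9.745e-4
v = L / t = 485 / 2890 = 0.1678 m/d
K = v · n / i = 0.1678 × 0.08 / 9.745e-4 = 13.8 m/d

13.8 m/d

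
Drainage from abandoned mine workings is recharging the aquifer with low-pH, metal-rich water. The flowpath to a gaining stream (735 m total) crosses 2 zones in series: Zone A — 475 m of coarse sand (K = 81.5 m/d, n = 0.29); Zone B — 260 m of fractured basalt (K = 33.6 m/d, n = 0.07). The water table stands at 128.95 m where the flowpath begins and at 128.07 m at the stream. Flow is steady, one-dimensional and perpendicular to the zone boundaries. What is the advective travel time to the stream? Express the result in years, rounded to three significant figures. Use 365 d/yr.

Total head drop ΔH = 128.95 − 128.07 = 0.88 m
Steady 1-D flow in series ⇒ the Darcy flux q is identical in every zone and the zone head losses add (resistances L/K in series).
Σ(L/K) = 475/81.5 + 260/33.6 = 5.828 + 7.738 = 13.57 d
q = ΔH / Σ(L/K) = 0.88 / 13.57 = 0.06487 m/d (same in every zone)
Zone A: v = q/n = 0.06487/0.29 = 0.2237 m/d → t_A = 475/0.2237 = 2124 d
Zone B: v = q/n = 0.06487/0.07 = 0.9267 m/d → t_B = 260/0.9267 = 280.6 d
Total t = 2124 + 280.6 = 2404 d
   = 2404 / 365 = 6.59 yr

6.59 years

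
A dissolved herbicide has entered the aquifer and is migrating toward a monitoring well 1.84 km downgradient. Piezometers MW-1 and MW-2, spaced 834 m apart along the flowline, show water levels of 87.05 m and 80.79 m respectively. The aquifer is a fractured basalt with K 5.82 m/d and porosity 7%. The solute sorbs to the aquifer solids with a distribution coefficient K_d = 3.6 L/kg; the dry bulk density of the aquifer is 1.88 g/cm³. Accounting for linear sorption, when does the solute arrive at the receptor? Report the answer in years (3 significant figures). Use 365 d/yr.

789 years

Hydraulic gradient i = (87.05 − 80.79) / 834 = 6.26 / 834 = 0.007506
Specific discharge q = 5.82 × 0.007506 = 0.04368 m/d
v = Ki/n = 5.82·0.007506/0.07 = 0.6241 m/d
Retardation R = 1 + ρ_b·K_d/n = 1 + 1.88×3.6/0.07 = 97.69
Contaminant velocity v_c = v/R = 0.6241/97.69 = 0.006389 m/d
L = 1.84 km = 1840 m
t = L/v_c = 1840/0.006389 = 288000 d
   = 288000/365 = 789 yr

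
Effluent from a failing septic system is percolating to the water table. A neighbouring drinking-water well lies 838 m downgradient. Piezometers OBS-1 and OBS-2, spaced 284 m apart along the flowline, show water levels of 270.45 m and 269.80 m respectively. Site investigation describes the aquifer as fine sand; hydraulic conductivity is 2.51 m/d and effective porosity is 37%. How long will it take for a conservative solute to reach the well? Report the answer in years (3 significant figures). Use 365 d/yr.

Hydraulic gradient i = (270.45 − 269.80) / 284 = 0.65 / 284 = 0.002289
q = Ki = 2.51 × 0.002289 = 0.005745 m/d
Seepage velocity v = q / n = 0.005745 / 0.37 = 0.01553 m/d
t = L / v = 838 / 0.01553 = 53970 d
   = 53970 / 365 = 148 yr

148 years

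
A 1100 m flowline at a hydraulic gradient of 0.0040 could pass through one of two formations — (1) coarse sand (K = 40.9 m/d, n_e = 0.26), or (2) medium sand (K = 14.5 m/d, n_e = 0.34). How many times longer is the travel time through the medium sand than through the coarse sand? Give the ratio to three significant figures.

3.69

Unit 1 (coarse sand): v = 40.9×0.0040/0.26 = 0.6292 m/d, t = 1100/0.6292 = 1748 d
Unit 2 (medium sand): v = 14.5×0.0040/0.34 = 0.1706 m/d, t = 1100/0.1706 = 6448 d
t(medium sand) / t(coarse sand) = 6448/1748 = 3.69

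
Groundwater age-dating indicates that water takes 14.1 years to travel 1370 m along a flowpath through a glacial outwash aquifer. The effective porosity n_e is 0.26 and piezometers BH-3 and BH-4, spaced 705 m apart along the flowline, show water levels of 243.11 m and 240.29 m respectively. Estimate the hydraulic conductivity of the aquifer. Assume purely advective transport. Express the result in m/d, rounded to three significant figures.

Hydraulic gradient i = (243.11 − 240.29) / 705 = 2.82 / 705 = 0.004000
t = 14.1 years = 5147 d
v = L / t = 1370 / 5147 = 0.2662 m/d
K = v · n / i = 0.2662 × 0.26 / 0.004000 = 17.3 m/d

17.3 m/d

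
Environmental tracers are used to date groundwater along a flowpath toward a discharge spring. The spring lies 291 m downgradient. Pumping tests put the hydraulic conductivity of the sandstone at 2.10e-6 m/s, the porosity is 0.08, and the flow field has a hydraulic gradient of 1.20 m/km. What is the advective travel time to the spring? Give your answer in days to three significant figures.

107000 days

K = 2.10e-6 m/s × 86400 s/d = 0.1814 m/d
Darcy flux q = K·i = 0.1814 × 0.0012 = 2.177e-4 m/d
v = Ki/n = 0.1814·0.0012/0.08 = 0.002722 m/d
t = L / v = 291 / 0.002722 = 106900 d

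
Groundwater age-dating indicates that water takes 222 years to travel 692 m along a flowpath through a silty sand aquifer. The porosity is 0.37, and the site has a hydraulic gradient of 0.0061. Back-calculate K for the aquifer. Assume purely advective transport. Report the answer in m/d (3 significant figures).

t = 222 years = 81030 d
v = L / t = 692 / 81030 = 0.008540 m/d
K = v · n / i = 0.008540 × 0.37 / 0.0061 = 0.518 m/d

0.518 m/d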